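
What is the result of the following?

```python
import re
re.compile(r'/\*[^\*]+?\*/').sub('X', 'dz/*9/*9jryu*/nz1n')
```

'dz/*9Xnz1n'

Matches: at [5:14] → '/*9jryu*/'.
Each match is replaced by 'X'.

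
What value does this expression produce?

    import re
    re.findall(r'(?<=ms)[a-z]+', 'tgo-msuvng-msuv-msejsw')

Because the assertion is zero-width, the text it checks is not consumed and won't appear in the result.
Scanning left to right: at [6:10] → 'uvng'; at [13:15] → 'uv'; at [18:22] → 'ejsw'.
Since nothing is captured, `findall` lists the 3 matched substrings directly.

['uvng', 'uv', 'ejsw']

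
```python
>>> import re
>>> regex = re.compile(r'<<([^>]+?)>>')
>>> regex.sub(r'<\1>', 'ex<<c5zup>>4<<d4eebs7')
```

Matches: at [2:11] → '<<c5zup>>'.
`\1` in the replacement pulls in group 1's text for each match.

'ex<c5zup>4<<d4eebs7'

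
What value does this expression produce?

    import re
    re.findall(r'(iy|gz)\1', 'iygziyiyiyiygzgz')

After group 1 captures some text, `\1` only succeeds where that same text appears again.
Walking the string: at [4:8] match 'iyiy', group 1 = 'iy'; at [8:12] match 'iyiy', group 1 = 'iy'; at [12:16] match 'gzgz', group 1 = 'gz'.
One capturing group, so `findall` returns just the captured substring from each match — 3 in all.

['iy', 'iy', 'gz']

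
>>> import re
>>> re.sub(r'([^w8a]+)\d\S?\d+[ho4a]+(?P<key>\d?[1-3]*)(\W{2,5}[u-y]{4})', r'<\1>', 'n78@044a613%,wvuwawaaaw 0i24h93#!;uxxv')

'<n7>awaaaw< 0i>'

The pattern matches one or more of any character except [w8a] (captured); then a digit, then optionally a non-whitespace character, then one or more of a digit; then one or more of one of [ho4a]; then optionally a digit, then zero or more of a character in [1-3] (captured as 'key'); then 2 to 5 of a non-word character, then exactly 4 of a character in [u-y] (captured).
Matches: at [0:17] → 'n78@044a613%,wvuw'; at [23:38] → ' 0i24h93#!;uxxv'.
Each match is replaced using the text its own group 1 captured.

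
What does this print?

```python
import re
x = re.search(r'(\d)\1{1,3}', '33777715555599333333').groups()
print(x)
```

A backreference is literal: `\1` must see the identical characters the first group matched.
`search` walks the string left to right and returns the first match it finds.
The match spans [0:2] → '33'.
Captured: group 1 = '3'.

('3',)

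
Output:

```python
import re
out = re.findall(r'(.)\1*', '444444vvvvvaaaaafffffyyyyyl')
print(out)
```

['4', 'v', 'a', 'f', 'y', 'l']

The backreference `\1` re-matches whatever the first group consumed, character for character.
Because there's exactly one group, `findall` drops the full match and keeps group 1 from each hit.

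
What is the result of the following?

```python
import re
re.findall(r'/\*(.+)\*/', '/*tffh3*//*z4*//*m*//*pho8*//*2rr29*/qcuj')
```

['tffh3*//*z4*//*m*//*pho8*//*2rr29']

Matches: at [0:37] match '/*tffh3*//*z4*//*m*//*pho8*//*2rr29*/', group 1 = 'tffh3*//*z4*//*m*//*pho8*//*2rr29'.
Because there's exactly one group, `findall` drops the full match and keeps group 1 from the one hit.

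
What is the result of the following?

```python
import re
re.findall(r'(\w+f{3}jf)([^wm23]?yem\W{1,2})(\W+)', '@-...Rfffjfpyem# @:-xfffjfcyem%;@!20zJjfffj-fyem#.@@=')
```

[('Rfffjf', 'pyem# ', '@:-'), ('xfffjf', 'cyem%;', '@!')]

The pattern matches one or more of a word character, then exactly 3 of the literal 'f', then the literal 'jf' (captured); then optionally any character except [wm23], then the literal 'yem', then 1 to 2 of a non-word character (captured); then one or more of a non-word character (captured).
Matches: at [5:20] match 'Rfffjfpyem# @:-', groups = ('Rfffjf', 'pyem# ', '@:-'); at [20:34] match 'xfffjfcyem%;@!', groups = ('xfffjf', 'cyem%;', '@!').
`findall` packs the 3 group values into a tuple for every match.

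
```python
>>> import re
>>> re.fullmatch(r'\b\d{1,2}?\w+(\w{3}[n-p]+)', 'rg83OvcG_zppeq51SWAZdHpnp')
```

The pattern matches a word boundary (`\b`, zero-width); then 1 to 2 of a digit (lazy), then one or more of a word character; then exactly 3 of a word character, then one or more of a character in [n-p] (captured).
`re.fullmatch` requires the pattern to consume the entire string.
Here there's no way to consume every character, so the call returns None.

None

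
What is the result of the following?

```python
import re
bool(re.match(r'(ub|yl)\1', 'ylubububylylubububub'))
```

The backreference `\1` re-matches whatever the first group consumed, character for character.
With `match`, the pattern is implicitly anchored at the beginning.
Here the pattern fails at index 0, so the call returns None, and `bool(None)` is False.

False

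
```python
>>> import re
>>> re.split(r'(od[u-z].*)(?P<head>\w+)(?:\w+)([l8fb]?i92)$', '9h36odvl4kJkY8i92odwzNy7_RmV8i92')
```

['9h36', 'odvl4kJkY8i92odwzNy7_Rm', 'V', 'i92', '']

With a capturing group present, the delimiter's captured portion is kept in the result list.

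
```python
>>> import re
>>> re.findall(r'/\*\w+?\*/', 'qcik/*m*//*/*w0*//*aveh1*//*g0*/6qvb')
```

['/*m*/', '/*w0*/', '/*aveh1*/', '/*g0*/']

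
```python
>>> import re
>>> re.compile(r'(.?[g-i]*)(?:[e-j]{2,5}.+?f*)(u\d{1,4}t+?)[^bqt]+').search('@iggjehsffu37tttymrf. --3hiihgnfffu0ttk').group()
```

The pattern matches optionally any character, then zero or more of a character in [g-i] (captured); then 2 to 5 of a character in [e-j], then one or more of any character (lazy), then zero or more of the literal 'f' (non-capturing group); then a literal 'u', then 1 to 4 of a digit, then one or more of a literal 't' (lazy) (captured); then one or more of any character except [bqt].
Unlike `match`, `search` isn't anchored — it looks for the pattern anywhere in the string.
The match spans [0:36] → '@iggjehsffu37tttymrf. --3hiihgnfffu0'.
Captured: group 1 = '@igg', group 2 = 'u37ttt'.

'@iggjehsffu37tttymrf. --3hiihgnfffu0'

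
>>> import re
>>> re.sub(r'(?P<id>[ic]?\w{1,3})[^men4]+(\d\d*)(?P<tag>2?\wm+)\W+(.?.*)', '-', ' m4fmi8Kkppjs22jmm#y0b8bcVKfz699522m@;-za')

Every occurrence is swapped for '-'.

' m-'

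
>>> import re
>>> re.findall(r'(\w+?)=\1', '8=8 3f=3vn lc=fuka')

['8']

`\1` is not a pattern — it's the concrete string captured by group 1, re-applied verbatim.
Matches: at [0:3] match '8=8', group 1 = '8'.
One capturing group, so `findall` returns just the captured substring from the one match — 1 in all.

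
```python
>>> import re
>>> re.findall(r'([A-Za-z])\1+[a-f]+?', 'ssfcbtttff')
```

['s', 't']

`\1` has to match the exact text group 1 already captured.
Scanning left to right: at [0:3] match 'ssf', group 1 = 's'; at [5:9] match 'tttf', group 1 = 't'.
With a single group, `findall` returns only what that group captured — 2 items.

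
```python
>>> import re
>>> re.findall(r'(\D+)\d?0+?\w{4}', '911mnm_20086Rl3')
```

['mnm_']

Pattern: one or more of a non-digit (captured); then optionally a digit, then one or more of the literal '0' (lazy), then exactly 4 of a word character.
`findall` collects group 1 from the one match (1 total).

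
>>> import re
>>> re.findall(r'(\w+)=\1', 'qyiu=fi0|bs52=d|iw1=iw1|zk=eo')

The backreference `\1` re-matches whatever the first group consumed, character for character.
Because there's exactly one group, `findall` drops the full match and keeps group 1 from the one hit.

['iw1']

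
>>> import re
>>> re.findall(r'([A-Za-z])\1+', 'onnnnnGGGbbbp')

['n', 'G', 'b']

A backreference is literal: `\1` must see the identical characters the first group matched.
Matches: at [1:6] match 'nnnnn', group 1 = 'n'; at [6:9] match 'GGG', group 1 = 'G'; at [9:12] match 'bbb', group 1 = 'b'.
With a single group, `findall` returns only what that group captured — 3 items.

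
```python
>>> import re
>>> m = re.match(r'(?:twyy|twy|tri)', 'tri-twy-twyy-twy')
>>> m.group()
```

'tri'

`match` is anchored at position 0; if the pattern doesn't fit there, it returns None.
The match spans [0:3] → 'tri'.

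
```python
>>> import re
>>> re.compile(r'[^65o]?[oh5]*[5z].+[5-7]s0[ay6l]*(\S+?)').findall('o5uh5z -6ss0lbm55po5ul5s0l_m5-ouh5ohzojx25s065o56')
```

['5']

This matches optionally any character except [65o]; then zero or more of one of [oh5], then one of [5z], then one or more of any character; then a character in [5-7], then the literal 's0', then zero or more of one of [ay6l]; then one or more of a non-whitespace character (lazy) (captured).
Because the quantifier is non-greedy, it stops expanding at the earliest point where the rest of the pattern can succeed.
Walking the string: at [0:46] match 'o5uh5z -6ss0lbm55po5ul5s0l_m5-ouh5ohzojx25s065', group 1 = '5'.
`findall` collects group 1 from the one match (1 total).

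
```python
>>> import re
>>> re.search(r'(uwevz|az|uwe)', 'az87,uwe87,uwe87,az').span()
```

(0, 2)

The match spans [0:2] → 'az'.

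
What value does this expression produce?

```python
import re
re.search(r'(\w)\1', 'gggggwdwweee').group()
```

`\1` is not a pattern — it's the concrete string captured by group 1, re-applied verbatim.
The match spans [0:2] → 'gg'.

'gg'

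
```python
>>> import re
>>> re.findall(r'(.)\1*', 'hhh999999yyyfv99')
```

['h', '9', 'y', 'f', 'v', '9']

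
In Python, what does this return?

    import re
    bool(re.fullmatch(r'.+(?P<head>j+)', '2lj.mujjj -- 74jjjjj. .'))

False

`re.fullmatch` requires the pattern to consume the entire string.
Here there's no way to consume every character, so the call returns None, and `bool(None)` is False.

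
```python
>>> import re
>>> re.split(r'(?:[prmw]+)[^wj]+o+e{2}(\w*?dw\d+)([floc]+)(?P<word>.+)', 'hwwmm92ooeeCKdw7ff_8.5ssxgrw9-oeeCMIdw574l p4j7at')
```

Pattern: one or more of one of [prmw] (non-capturing group); then one or more of any character except [wj], then one or more of a literal 'o', then exactly 2 of a literal 'e'; then zero or more of a word character (lazy), then the literal 'dw', then one or more of a digit (captured); then one or more of one of [floc] (captured); then one or more of any character (captured as 'word').
Matches to split on: at [1:49] → 'wwmm92ooeeCKdw7ff_8.5ssxgrw9-oeeCMIdw574l p4j7at'.
Because the pattern has a capturing group, `split` also inserts each captured text between the pieces.

['h', 'CKdw7', 'ff', '_8.5ssxgrw9-oeeCMIdw574l p4j7at', '']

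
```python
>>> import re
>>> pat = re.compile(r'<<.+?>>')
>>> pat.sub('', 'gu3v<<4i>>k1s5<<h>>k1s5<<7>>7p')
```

'gu3vk1s5k1s57p'

A `+?`/`*?`/`{m,n}?` starts at its minimum and grows only as far as needed for what follows to match.
`sub` substitutes '' at each match site.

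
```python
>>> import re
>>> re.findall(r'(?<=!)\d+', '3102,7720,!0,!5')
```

['0', '5']

The `(?=…)`/`(?<=…)` assertion just peeks at neighbouring text; it doesn't advance the match position.
`findall` yields the raw match text (2 of them) because the pattern has no groups.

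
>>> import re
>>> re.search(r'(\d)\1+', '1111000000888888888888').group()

`\1` is not a pattern — it's the concrete string captured by group 1, re-applied verbatim.
Unlike `match`, `search` isn't anchored — it looks for the pattern anywhere in the string.
The match spans [0:4] → '1111'.
Captured: group 1 = '1'.

'1111'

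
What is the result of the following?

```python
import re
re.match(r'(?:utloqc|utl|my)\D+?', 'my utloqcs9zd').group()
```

'my '

`re.match` only tries the pattern at the start of the string.
The match spans [0:3] → 'my '.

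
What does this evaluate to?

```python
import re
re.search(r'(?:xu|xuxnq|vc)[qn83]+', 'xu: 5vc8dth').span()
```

The match spans [5:8] → 'vc8'.

(5, 8)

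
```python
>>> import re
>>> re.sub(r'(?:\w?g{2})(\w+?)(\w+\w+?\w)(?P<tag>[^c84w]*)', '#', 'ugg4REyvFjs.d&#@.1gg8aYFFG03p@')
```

'#8aYFFG03p@'

`sub` substitutes '#' at each match site.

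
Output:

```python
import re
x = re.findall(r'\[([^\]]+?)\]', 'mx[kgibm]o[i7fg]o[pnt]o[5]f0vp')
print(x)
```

['kgibm', 'i7fg', 'pnt', '5']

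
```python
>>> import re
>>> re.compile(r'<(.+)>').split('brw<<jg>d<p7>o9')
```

['brw', '<jg>d<p7', 'o9']

Matches to split on: at [3:13] → '<<jg>d<p7>'.
`re.split` interleaves the captured-group text with the surrounding fragments.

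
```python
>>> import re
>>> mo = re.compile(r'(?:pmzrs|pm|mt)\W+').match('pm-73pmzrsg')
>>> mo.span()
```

`re.match` won't scan ahead — the pattern has to work from the very first character.
The match spans [0:3] → 'pm-'.

(0, 3)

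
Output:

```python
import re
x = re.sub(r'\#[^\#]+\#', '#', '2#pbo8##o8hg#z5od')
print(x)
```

2##z5od

`sub` substitutes '#' at each match site.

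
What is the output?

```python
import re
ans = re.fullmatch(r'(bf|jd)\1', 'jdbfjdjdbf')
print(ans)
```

None

After group 1 captures some text, `\1` only succeeds where that same text appears again.
`re.fullmatch` is like wrapping the pattern in `^…$` (in single-line mode).
Here there's no way to consume every character, so the call returns None.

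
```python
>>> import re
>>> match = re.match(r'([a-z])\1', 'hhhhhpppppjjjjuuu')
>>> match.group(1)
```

'h'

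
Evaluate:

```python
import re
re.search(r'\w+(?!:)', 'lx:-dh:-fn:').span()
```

`(?!…)`/`(?<!…)` only lets a position through if the neighbouring text does NOT match; no characters are consumed.
`re.search` scans for the first position where the pattern succeeds.
The match spans [0:1] → 'l'.

(0, 1)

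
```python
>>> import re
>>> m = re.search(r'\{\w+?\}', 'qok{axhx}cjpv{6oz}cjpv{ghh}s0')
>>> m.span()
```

(3, 9)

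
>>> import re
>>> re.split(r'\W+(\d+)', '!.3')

This matches one or more of a non-word character; then one or more of a digit (captured).
Matches to split on: at [0:3] → '!.3'.
The group in the pattern means `split` returns the separators' captures alongside the pieces.

['', '3', '']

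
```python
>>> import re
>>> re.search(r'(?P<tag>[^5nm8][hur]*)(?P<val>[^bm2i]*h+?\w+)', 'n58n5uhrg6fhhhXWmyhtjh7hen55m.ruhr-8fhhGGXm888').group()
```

'uhrg6fhhhXWmyhtjh7hen55m'

The pattern matches any character except [5nm8], then zero or more of one of [hur] (captured as 'tag'); then zero or more of any character except [bm2i], then one or more of the literal 'h' (lazy), then one or more of a word character (captured as 'val').
The match spans [5:29] → 'uhrg6fhhhXWmyhtjh7hen55m'.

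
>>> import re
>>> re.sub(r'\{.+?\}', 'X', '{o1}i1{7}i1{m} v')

Each match is replaced by 'X'.

'Xi1Xi1X v'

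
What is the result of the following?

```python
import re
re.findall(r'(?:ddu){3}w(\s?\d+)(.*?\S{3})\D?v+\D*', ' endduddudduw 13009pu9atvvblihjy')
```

[(' 13009', 'pu9a')]

This matches the literal 'ddu' repeated 3 times, then the literal 'w'; then optionally whitespace, then one or more of a digit (captured); then zero or more of any character (lazy), then exactly 3 of a non-whitespace character (captured); then optionally a non-digit, then one or more of the literal 'v', then zero or more of a non-digit.
Multiple groups make `findall` return tuples — one 2-tuple for the one match.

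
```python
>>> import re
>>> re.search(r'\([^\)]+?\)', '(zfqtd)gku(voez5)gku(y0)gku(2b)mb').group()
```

Unlike `match`, `search` isn't anchored — it looks for the pattern anywhere in the string.
The match spans [0:7] → '(zfqtd)'.

'(zfqtd)'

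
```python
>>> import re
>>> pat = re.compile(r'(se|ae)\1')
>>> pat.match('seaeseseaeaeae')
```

A backreference is literal: `\1` must see the identical characters the first group matched.
`re.match` won't scan ahead — the pattern has to work from the very first character.
Here position 0 doesn't satisfy it, so the call returns None.

None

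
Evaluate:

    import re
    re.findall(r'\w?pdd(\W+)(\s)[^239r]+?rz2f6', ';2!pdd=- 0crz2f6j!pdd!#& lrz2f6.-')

The pattern matches optionally a word character, then the literal 'pdd'; then one or more of a non-word character (captured); then whitespace (captured); then one or more of any character except [239r] (lazy); then the literal 'rz', then the literal '2f6'.
Matches: at [3:16] match 'pdd=- 0crz2f6', groups = ('=-', ' '); at [18:31] match 'pdd!#& lrz2f6', groups = ('!#&', ' ').
Multiple groups make `findall` return tuples — one 2-tuple for each match.

[('=-', ' '), ('!#&', ' ')]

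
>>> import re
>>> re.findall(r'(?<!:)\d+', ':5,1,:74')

['1', '4']

Because the assertion is negative and zero-width, positions next to the forbidden text are skipped.
Walking the string: at [3:4] → '1'; at [7:8] → '4'.
No capturing groups, so `findall` returns the 2 full match strings.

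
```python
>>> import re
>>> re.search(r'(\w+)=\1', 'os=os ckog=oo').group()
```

'os=os'

`\1` is not a pattern — it's the concrete string captured by group 1, re-applied verbatim.
Unlike `match`, `search` isn't anchored — it looks for the pattern anywhere in the string.
The match spans [0:5] → 'os=os'.
Captured: group 1 = 'os'.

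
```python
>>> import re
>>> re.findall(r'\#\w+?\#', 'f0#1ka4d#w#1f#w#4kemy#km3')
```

['#1ka4d#', '#1f#', '#4kemy#']

No capturing groups, so `findall` returns the 3 full match strings.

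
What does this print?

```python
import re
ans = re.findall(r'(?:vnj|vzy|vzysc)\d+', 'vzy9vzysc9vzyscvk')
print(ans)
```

Walking the string: at [0:4] → 'vzy9'; at [4:10] → 'vzysc9'.
Since nothing is captured, `findall` lists the 2 matched substrings directly.

['vzy9', 'vzysc9']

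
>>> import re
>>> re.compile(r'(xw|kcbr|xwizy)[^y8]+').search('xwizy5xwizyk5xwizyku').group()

'xwiz'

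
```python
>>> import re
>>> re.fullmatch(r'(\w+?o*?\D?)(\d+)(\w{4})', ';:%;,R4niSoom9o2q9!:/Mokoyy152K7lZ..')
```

None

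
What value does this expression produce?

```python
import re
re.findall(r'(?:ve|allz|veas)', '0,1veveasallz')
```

Alternation tries branches left to right and keeps the first one that lets the overall match succeed at that position.
Matches: at [3:5] → 've'; at [5:7] → 've'; at [9:13] → 'allz'.
`findall` yields the raw match text (3 of them) because the pattern has no groups.

['ve', 've', 'allz']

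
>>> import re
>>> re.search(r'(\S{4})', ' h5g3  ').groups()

('h5g3',)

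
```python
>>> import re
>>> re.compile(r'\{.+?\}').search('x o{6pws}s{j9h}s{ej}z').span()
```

Because the quantifier is non-greedy, it stops expanding at the earliest point where the rest of the pattern can succeed.
The match spans [3:9] → '{6pws}'.

(3, 9)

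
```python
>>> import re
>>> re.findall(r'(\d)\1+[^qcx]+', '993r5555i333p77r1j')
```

['9']

The backreference `\1` re-matches whatever the first group consumed, character for character.
One capturing group, so `findall` returns just the captured substring from the one match — 1 in all.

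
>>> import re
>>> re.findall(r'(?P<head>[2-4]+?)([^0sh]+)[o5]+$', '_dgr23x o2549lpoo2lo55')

[('2', '3x o2549lpoo2lo5')]

Pattern: one or more of a character in [2-4] (lazy) (captured as 'head'); then one or more of any character except [0sh] (captured); then one or more of one of [o5]; then anchored at the end.
Because the quantifier is non-greedy, it stops expanding at the earliest point where the rest of the pattern can succeed.
Matches: at [4:22] match '23x o2549lpoo2lo55', groups = ('2', '3x o2549lpoo2lo5').
`findall` packs the 2 group values into a tuple for every match.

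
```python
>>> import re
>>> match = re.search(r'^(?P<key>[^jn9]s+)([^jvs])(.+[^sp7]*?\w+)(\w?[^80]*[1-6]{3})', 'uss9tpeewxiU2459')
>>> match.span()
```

(0, 15)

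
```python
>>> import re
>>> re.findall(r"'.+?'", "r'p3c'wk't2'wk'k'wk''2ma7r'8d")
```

["'p3c'", "'t2'", "'k'", "''2ma7r'"]

With the lazy modifier that quantifier settles for the fewest repetitions that let the rest of the pattern succeed (the atoms after it are unaffected and can still be greedy).
No capturing groups, so `findall` returns the 4 full match strings.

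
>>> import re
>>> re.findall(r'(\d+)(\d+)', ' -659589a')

[('65958', '9')]

Pattern: one or more of a digit (captured); then one or more of a digit (captured).
2 groups means the one result is a tuple of 2 captured strings — 1 here.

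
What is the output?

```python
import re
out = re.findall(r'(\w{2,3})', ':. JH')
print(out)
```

['JH']

This matches 2 to 3 of a word character (captured).
One capturing group, so `findall` returns just the captured substring from the one match — 1 in all.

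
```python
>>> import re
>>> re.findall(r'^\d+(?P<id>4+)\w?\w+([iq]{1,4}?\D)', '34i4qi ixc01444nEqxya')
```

The pattern matches anchored at the start of the string; then one or more of a digit; then one or more of a literal '4' (captured as 'id'); then optionally a word character, then one or more of a word character; then 1 to 4 of one of [iq] (lazy), then a non-digit (captured).
Scanning left to right: at [0:7] match '34i4qi ', groups = ('4', 'i ').
With 2 capturing groups, `findall` returns a 2-tuple per match.

[('4', 'i ')]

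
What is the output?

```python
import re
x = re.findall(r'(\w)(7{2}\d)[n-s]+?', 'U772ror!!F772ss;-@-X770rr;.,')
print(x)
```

This matches a word character (captured); then exactly 2 of the literal '7', then a digit (captured); then one or more of a character in [n-s] (lazy).
Multiple groups make `findall` return tuples — one 2-tuple for each match.

[('U', '772'), ('F', '772'), ('X', '770')]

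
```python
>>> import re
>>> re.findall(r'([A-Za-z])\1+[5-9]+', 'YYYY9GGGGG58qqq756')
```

['Y', 'G', 'q']

The backreference `\1` re-matches whatever the first group consumed, character for character.
Scanning left to right: at [0:5] match 'YYYY9', group 1 = 'Y'; at [5:12] match 'GGGGG58', group 1 = 'G'; at [12:18] match 'qqq756', group 1 = 'q'.
Because there's exactly one group, `findall` drops the full match and keeps group 1 from each hit.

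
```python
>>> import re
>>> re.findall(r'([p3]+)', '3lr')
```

This matches one or more of one of [p3] (captured).
Walking the string: at [0:1] match '3', group 1 = '3'.
With a single group, `findall` returns only what that group captured — 1 item.

['3']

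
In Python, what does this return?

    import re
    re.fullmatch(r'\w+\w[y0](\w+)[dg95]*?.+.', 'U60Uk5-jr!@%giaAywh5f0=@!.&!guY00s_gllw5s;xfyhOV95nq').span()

`re.fullmatch` is like wrapping the pattern in `^…$` (in single-line mode).
The match spans [0:52] → 'U60Uk5-jr!@%giaAywh5f0=@!.&!guY00s_gllw5s;xfyhOV95nq'.

(0, 52)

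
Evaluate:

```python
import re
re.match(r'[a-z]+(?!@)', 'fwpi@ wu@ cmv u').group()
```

'fwp'

`match` is anchored at position 0; if the pattern doesn't fit there, it returns None.
The match spans [0:3] → 'fwp'.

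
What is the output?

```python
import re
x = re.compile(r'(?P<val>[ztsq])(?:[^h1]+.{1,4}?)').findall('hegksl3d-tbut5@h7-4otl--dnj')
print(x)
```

['s', 't']

Pattern: one of [ztsq] (captured as 'val'); then one or more of any character except [h1], then 1 to 4 of any character (lazy) (non-capturing group).
Scanning left to right: at [4:16] match 'sl3d-tbut5@h', group 1 = 's'; at [20:27] match 'tl--dnj', group 1 = 't'.
Because there's exactly one group, `findall` drops the full match and keeps group 1 from each hit.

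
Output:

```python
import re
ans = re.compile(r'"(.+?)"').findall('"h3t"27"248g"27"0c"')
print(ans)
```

Scanning left to right: at [0:5] match '"h3t"', group 1 = 'h3t'; at [7:13] match '"248g"', group 1 = '248g'; at [15:19] match '"0c"', group 1 = '0c'.
With a single group, `findall` returns only what that group captured — 3 items.

['h3t', '248g', '0c']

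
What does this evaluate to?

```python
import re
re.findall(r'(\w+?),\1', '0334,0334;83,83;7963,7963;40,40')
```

['0334', '83', '7963', '40']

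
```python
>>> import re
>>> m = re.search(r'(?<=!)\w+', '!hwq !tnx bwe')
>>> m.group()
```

'hwq'

The positive lookaround only admits positions where the adjacent text matches; those characters stay outside the span.
The match spans [1:4] → 'hwq'.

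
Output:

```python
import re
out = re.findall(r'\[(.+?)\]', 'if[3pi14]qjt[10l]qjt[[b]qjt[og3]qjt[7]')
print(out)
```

Lazy quantifiers expand one character at a time until the remainder of the pattern can match.
Scanning left to right: at [2:9] match '[3pi14]', group 1 = '3pi14'; at [12:17] match '[10l]', group 1 = '10l'; at [20:24] match '[[b]', group 1 = '[b'; at [27:32] match '[og3]', group 1 = 'og3'; at [35:38] match '[7]', group 1 = '7'.
With a single group, `findall` returns only what that group captured — 5 items.

['3pi14', '10l', '[b', 'og3', '7']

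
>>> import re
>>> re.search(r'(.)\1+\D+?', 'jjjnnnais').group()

`\1` has to match the exact text group 1 already captured.
The match spans [0:4] → 'jjjn'.

'jjjn'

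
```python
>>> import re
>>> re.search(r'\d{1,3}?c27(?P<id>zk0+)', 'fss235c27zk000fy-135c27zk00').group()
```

Pattern: 1 to 3 of a digit (lazy), then the literal 'c27'; then the literal 'zk', then one or more of the literal '0' (captured as 'id').
Unlike `match`, `search` isn't anchored — it looks for the pattern anywhere in the string.
The match spans [3:14] → '235c27zk000'.
Captured: group 1 = 'zk000'.

'235c27zk000'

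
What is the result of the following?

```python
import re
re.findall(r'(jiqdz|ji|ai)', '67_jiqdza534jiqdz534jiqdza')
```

Branches in `(...|...)` are attempted left-to-right; the first branch that allows the whole pattern to succeed is taken.
`findall` collects group 1 from each match (3 total).

['jiqdz', 'jiqdz', 'jiqdz']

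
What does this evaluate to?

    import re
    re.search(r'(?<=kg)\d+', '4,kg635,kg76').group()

'635'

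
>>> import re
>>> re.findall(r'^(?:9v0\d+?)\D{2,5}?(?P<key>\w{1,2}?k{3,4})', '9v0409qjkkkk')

['kkkk']

Pattern: anchored at the start of the string; then the literal '9v0', then one or more of a digit (lazy) (non-capturing group); then 2 to 5 of a non-digit (lazy); then 1 to 2 of a word character (lazy), then 3 to 4 of a literal 'k' (captured as 'key').
Because there's exactly one group, `findall` drops the full match and keeps group 1 from the one hit.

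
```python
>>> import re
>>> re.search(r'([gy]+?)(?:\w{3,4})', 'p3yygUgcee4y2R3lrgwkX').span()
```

(2, 7)

With the lazy modifier that quantifier settles for the fewest repetitions that let the rest of the pattern succeed (the atoms after it are unaffected and can still be greedy).
The match spans [2:7] → 'yygUg'.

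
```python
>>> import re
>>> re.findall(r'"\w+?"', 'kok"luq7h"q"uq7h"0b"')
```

`findall` yields the raw match text (2 of them) because the pattern has no groups.

['"luq7h"', '"uq7h"']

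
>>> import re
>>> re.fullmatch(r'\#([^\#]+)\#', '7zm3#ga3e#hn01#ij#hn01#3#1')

`re.fullmatch` requires the pattern to consume the entire string.
Here the pattern can't cover the whole string, so the call returns None.

None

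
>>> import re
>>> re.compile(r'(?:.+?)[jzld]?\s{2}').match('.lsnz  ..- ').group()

'.lsnz  '

The pattern matches one or more of any character (lazy) (non-capturing group); then optionally one of [jzld], then exactly 2 of whitespace.
`re.match` won't scan ahead — the pattern has to work from the very first character.
The match spans [0:7] → '.lsnz  '.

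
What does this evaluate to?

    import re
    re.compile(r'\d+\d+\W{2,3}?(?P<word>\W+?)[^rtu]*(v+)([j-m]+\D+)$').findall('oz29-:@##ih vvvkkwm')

The pattern matches one or more of a digit, then one or more of a digit, then 2 to 3 of a non-word character (lazy); then one or more of a non-word character (lazy) (captured as 'word'); then zero or more of any character except [rtu]; then one or more of a literal 'v' (captured); then one or more of a character in [j-m], then one or more of a non-digit (captured); then anchored at the end.
Lazy quantifiers expand one character at a time until the remainder of the pattern can match.
Matches: at [2:19] match '29-:@##ih vvvkkwm', groups = ('@', 'v', 'kkwm').
Multiple groups make `findall` return tuples — one 3-tuple for the one match.

[('@', 'v', 'kkwm')]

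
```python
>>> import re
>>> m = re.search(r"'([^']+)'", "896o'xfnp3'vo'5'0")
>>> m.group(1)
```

The match spans [4:11] → "'xfnp3'".
Captured: group 1 = 'xfnp3'.

'xfnp3'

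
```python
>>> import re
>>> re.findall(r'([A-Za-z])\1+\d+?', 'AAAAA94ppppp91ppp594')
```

['A', 'p', 'p']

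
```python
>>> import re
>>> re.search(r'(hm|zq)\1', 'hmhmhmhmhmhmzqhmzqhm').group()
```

'hmhm'

A backreference is literal: `\1` must see the identical characters the first group matched.
The match spans [0:4] → 'hmhm'.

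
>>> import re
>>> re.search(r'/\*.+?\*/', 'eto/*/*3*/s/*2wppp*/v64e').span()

(3, 10)

Lazy quantifiers expand one character at a time until the remainder of the pattern can match.
`search` walks the string left to right and returns the first match it finds.
The match spans [3:10] → '/*/*3*/'.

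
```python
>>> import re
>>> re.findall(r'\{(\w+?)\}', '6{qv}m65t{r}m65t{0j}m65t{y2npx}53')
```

['qv', 'r', '0j', 'y2npx']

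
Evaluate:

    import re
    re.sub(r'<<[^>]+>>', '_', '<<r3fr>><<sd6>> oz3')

Each match is replaced by '_'.

'__ oz3'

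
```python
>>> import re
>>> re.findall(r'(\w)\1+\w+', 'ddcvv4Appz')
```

A backreference is literal: `\1` must see the identical characters the first group matched.
Walking the string: at [0:10] match 'ddcvv4Appz', group 1 = 'd'.
With a single group, `findall` returns only what that group captured — 1 item.

['d']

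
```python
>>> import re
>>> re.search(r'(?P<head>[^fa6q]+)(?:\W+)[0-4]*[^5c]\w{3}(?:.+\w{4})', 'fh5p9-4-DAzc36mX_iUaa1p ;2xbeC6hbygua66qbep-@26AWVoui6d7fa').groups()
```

This matches one or more of any character except [fa6q] (captured as 'head'); then one or more of a non-word character (non-capturing group); then zero or more of a character in [0-4], then any character except [5c], then exactly 3 of a word character; then one or more of any character, then exactly 4 of a word character (non-capturing group).
Unlike `match`, `search` isn't anchored — it looks for the pattern anywhere in the string.
The match spans [1:58] → 'h5p9-4-DAzc36mX_iUaa1p ;2xbeC6hbygua66qbep-@26AWVoui6d7fa'.
Captured: group 1 = 'h5p9-4'.

('h5p9-4',)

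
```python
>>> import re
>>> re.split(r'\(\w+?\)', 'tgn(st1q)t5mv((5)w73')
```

['tgn', 't5mv(', 'w73']

Matches to split on: at [3:9] → '(st1q)'; at [14:17] → '(5)'.
Each match becomes a cut point; 3 segments remain.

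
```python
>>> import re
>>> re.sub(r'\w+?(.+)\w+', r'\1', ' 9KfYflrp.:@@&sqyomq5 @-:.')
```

This matches one or more of a word character (lazy); then one or more of any character (captured); then one or more of a word character.
With the lazy modifier that quantifier settles for the fewest repetitions that let the rest of the pattern succeed (the atoms after it are unaffected and can still be greedy).
Matches: at [1:21] → '9KfYflrp.:@@&sqyomq5'.
`\1` in the replacement pulls in group 1's text for each match.

' KfYflrp.:@@&sqyomq @-:.'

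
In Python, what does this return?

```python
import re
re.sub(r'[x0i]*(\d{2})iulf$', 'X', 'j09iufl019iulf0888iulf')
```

'j09iufl019iulf08X'

Pattern: zero or more of one of [x0i]; then exactly 2 of a digit (captured); then the literal 'iul', then the literal 'f'; then anchored at the end.
Matches: at [16:22] → '88iulf'.
Every occurrence is swapped for 'X'.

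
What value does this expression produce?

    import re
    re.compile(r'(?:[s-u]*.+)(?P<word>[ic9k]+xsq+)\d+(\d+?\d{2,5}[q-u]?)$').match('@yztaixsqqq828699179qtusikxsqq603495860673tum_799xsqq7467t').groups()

('9xsqq', '467t')

The match spans [0:58] → '@yztaixsqqq828699179qtusikxsqq603495860673tum_799xsqq7467t'.
Captured: group 1 = '9xsqq', group 2 = '467t'.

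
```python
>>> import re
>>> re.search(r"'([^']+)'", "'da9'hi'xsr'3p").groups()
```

('da9',)

`re.search` scans for the first position where the pattern succeeds.
The match spans [0:5] → "'da9'".
Captured: group 1 = 'da9'.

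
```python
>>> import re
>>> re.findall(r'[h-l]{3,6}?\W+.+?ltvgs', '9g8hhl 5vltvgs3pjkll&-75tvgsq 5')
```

['hhl 5vltvgs']

The pattern matches 3 to 6 of a character in [h-l] (lazy), then one or more of a non-word character; then one or more of any character (lazy), then the literal 'ltv', then the literal 'gs'.
No capturing groups, so `findall` returns the 1 full match string.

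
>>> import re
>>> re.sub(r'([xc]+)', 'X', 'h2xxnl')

'h2Xnl'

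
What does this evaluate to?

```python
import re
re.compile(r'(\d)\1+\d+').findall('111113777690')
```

['1']

A backreference is literal: `\1` must see the identical characters the first group matched.
Because there's exactly one group, `findall` drops the full match and keeps group 1 from the one hit.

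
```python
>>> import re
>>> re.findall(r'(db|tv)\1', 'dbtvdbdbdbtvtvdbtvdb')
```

['db', 'tv']

`\1` is not a pattern — it's the concrete string captured by group 1, re-applied verbatim.
Matches: at [4:8] match 'dbdb', group 1 = 'db'; at [10:14] match 'tvtv', group 1 = 'tv'.
One capturing group, so `findall` returns just the captured substring from each match — 2 in all.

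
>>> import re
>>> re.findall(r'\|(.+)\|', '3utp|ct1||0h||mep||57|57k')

One capturing group, so `findall` returns just the captured substring from the one match — 1 in all.

['ct1||0h||mep||57']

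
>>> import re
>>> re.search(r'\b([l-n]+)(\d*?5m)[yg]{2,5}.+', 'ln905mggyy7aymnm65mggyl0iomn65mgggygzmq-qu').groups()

The match spans [0:42] → 'ln905mggyy7aymnm65mggyl0iomn65mgggygzmq-qu'.
Captured: group 1 = 'ln', group 2 = '905m'.

('ln', '905m')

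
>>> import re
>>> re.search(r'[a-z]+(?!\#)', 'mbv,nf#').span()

(0, 3)

A negative assertion filters positions out without eating any characters.
Unlike `match`, `search` isn't anchored — it looks for the pattern anywhere in the string.
The match spans [0:3] → 'mbv'.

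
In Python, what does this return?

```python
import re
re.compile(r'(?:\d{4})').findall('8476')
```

No capturing groups, so `findall` returns the 1 full match string.

['8476']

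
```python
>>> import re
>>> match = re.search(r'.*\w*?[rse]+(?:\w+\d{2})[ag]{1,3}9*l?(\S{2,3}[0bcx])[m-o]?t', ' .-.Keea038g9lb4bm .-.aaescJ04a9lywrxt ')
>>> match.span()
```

(0, 38)

The pattern matches zero or more of any character, then zero or more of a word character (lazy), then one or more of one of [rse]; then one or more of a word character, then exactly 2 of a digit (non-capturing group); then 1 to 3 of one of [ag], then zero or more of a literal '9', then optionally a literal 'l'; then 2 to 3 of a non-whitespace character, then one of [0bcx] (captured); then optionally a character in [m-o], then the literal 't'.
The match spans [0:38] → ' .-.Keea038g9lb4bm .-.aaescJ04a9lywrxt'.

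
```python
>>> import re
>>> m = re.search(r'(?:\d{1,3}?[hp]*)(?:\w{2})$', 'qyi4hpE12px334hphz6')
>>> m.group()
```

This matches 1 to 3 of a digit (lazy), then zero or more of one of [hp] (non-capturing group); then exactly 2 of a word character (non-capturing group); then anchored at the end.
`search` walks the string left to right and returns the first match it finds.
The match spans [11:19] → '334hphz6'.

'334hphz6'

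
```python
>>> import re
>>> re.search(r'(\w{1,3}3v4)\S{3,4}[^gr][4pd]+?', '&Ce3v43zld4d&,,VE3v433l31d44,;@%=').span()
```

The match spans [1:12] → 'Ce3v43zld4d'.

(1, 12)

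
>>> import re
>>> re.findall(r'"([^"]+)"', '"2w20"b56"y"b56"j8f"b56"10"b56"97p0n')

['2w20', 'y', 'j8f', '10']

Matches: at [0:6] match '"2w20"', group 1 = '2w20'; at [9:12] match '"y"', group 1 = 'y'; at [15:20] match '"j8f"', group 1 = 'j8f'; at [23:27] match '"10"', group 1 = '10'.
`findall` collects group 1 from each match (4 total).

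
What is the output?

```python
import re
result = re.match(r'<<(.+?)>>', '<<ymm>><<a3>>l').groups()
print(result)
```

('ymm',)

A non-greedy quantifier consumes as few characters as it can — just enough that the remainder of the pattern still matches from where it stops; whatever follows it matches normally.
With `match`, the pattern is implicitly anchored at the beginning.
The match spans [0:7] → '<<ymm>>'.
Captured: group 1 = 'ymm'.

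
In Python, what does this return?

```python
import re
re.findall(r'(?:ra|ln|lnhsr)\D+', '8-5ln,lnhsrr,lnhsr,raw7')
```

['ln,lnhsrr,lnhsr,raw']

Walking the string: at [3:22] → 'ln,lnhsrr,lnhsr,raw'.
No capturing groups, so `findall` returns the 1 full match string.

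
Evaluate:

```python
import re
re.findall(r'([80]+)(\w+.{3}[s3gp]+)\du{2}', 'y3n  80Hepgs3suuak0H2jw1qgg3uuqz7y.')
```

The pattern matches one or more of one of [80] (captured); then one or more of a word character, then exactly 3 of any character, then one or more of one of [s3gp] (captured); then a digit, then exactly 2 of a literal 'u'.
Matches: at [5:30] match '80Hepgs3suuak0H2jw1qgg3uu', groups = ('80', 'Hepgs3suuak0H2jw1qgg').
`findall` packs the 2 group values into a tuple for every match.

[('80', 'Hepgs3suuak0H2jw1qgg')]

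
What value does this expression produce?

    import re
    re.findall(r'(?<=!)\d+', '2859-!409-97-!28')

The lookaround is zero-width — it requires the adjacent text to match without consuming it, so the asserted text isn't part of the match.
Scanning left to right: at [6:9] → '409'; at [14:16] → '28'.
With no groups in the pattern, `findall` gives back each whole match — 2 here.

['409', '28']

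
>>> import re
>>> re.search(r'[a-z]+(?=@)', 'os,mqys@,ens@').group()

The `(?=…)`/`(?<=…)` assertion just peeks at neighbouring text; it doesn't advance the match position.
The match spans [3:7] → 'mqys'.

'mqys'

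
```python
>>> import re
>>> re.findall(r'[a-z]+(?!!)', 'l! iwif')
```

['iwif']

The negative lookaround is zero-width — it rules out positions where the adjacent text would match, without consuming anything.
Matches: at [3:7] → 'iwif'.
`findall` yields the raw match text (1 of them) because the pattern has no groups.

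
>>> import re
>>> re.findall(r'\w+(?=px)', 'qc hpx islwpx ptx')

['h', 'islw']

The lookaround is zero-width — it requires the adjacent text to match without consuming it, so the asserted text isn't part of the match.
Walking the string: at [3:4] → 'h'; at [7:11] → 'islw'.
No capturing groups, so `findall` returns the 2 full match strings.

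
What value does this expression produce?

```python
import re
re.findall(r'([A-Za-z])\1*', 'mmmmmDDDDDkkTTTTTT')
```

['m', 'D', 'k', 'T']

`\1` is not a pattern — it's the concrete string captured by group 1, re-applied verbatim.
Walking the string: at [0:5] match 'mmmmm', group 1 = 'm'; at [5:10] match 'DDDDD', group 1 = 'D'; at [10:12] match 'kk', group 1 = 'k'; at [12:18] match 'TTTTTT', group 1 = 'T'.
One capturing group, so `findall` returns just the captured substring from each match — 4 in all.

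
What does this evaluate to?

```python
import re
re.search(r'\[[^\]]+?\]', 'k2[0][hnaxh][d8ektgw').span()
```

The match spans [2:5] → '[0]'.

(2, 5)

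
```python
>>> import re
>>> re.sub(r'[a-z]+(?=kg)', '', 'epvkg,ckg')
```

The `(?=…)`/`(?<=…)` assertion just peeks at neighbouring text; it doesn't advance the match position.
`sub` substitutes '' at each match site.

'kg,kg'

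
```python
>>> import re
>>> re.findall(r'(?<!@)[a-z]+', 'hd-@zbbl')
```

['hd', 'bbl']

The negative lookahead/lookbehind blocks any match where the forbidden context is present.
Walking the string: at [0:2] → 'hd'; at [5:8] → 'bbl'.
`findall` yields the raw match text (2 of them) because the pattern has no groups.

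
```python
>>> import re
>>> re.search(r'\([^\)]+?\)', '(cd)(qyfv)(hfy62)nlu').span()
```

(0, 4)

`search` walks the string left to right and returns the first match it finds.
The match spans [0:4] → '(cd)'.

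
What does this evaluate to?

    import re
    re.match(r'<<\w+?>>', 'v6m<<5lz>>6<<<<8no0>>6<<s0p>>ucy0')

None

`re.match` won't scan ahead — the pattern has to work from the very first character.
Here the pattern fails at index 0, so the call returns None.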